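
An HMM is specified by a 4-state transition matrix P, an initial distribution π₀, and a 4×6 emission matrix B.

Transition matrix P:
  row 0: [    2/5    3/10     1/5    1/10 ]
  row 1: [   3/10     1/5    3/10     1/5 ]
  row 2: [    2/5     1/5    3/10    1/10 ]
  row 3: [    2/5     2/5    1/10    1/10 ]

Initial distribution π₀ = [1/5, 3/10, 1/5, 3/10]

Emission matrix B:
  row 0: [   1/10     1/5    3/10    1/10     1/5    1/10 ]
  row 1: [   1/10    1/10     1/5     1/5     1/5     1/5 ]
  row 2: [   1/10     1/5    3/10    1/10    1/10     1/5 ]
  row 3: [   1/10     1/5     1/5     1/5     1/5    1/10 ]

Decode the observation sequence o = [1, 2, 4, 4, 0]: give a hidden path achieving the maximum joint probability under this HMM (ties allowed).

path = [3, 0, 0, 0, 0]

t=0: δ = [4.000e-02, 3.000e-02, 4.000e-02, 6.000e-02]  (obs o_0=1)
t=1: δ = [7.200e-03, 4.800e-03, 3.600e-03, 1.200e-03]  ψ = [3, 3, 2, 1]  (obs o_1=2)
t=2: δ = [5.760e-04, 4.320e-04, 1.440e-04, 1.920e-04]  ψ = [0, 0, 0, 1]  (obs o_2=4)
t=3: δ = [4.608e-05, 3.456e-05, 1.296e-05, 1.728e-05]  ψ = [0, 0, 1, 1]  (obs o_3=4)
t=4: δ = [1.843e-06, 1.382e-06, 1.037e-06, 6.912e-07]  ψ = [0, 0, 1, 1]  (obs o_4=0)
backtrack: best end state = 0; path = [3, 0, 0, 0, 0]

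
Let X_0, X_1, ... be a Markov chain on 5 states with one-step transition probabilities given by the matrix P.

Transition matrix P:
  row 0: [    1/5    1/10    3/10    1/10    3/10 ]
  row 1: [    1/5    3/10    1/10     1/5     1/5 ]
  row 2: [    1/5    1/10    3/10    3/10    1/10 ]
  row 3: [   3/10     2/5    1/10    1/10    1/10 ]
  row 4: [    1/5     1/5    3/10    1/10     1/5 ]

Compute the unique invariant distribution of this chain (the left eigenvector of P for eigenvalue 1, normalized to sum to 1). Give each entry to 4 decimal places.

Balance equations π_j = Σ_i π_i·P[i][j]:
  π_0 = 1/5·π_0 + 1/5·π_1 + 1/5·π_2 + 3/10·π_3 + 1/5·π_4
  π_1 = 1/10·π_0 + 3/10·π_1 + 1/10·π_2 + 2/5·π_3 + 1/5·π_4
  π_2 = 3/10·π_0 + 1/10·π_1 + 3/10·π_2 + 1/10·π_3 + 3/10·π_4
  π_3 = 1/10·π_0 + 1/5·π_1 + 3/10·π_2 + 1/10·π_3 + 1/10·π_4
  normalize: π_0 + π_1 + π_2 + π_3 + π_4 = 1
Solving the linear system gives exactly π = [1955/9026, 948/4513, 2029/9026, 749/4513, 824/4513].

π = [0.2166, 0.2101, 0.2248, 0.1660, 0.1826]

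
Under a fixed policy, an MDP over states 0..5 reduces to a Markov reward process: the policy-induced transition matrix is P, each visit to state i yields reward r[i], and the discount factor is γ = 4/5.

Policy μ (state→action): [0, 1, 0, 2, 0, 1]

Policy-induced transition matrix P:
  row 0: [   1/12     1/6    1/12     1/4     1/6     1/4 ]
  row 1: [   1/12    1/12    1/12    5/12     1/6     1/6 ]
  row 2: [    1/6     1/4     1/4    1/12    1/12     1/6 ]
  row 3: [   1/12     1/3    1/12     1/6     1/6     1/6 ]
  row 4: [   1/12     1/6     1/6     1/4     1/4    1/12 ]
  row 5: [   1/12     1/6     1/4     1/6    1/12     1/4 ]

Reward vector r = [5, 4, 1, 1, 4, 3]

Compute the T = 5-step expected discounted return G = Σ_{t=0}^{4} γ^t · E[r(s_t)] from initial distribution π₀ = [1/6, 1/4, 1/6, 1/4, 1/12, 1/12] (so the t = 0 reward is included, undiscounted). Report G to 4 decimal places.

G = 9.4446

t=0: π = [0.1667, 0.2500, 0.1667, 0.2500, 0.0833, 0.0833], E[r] = 2.8333, γ^t·E[r] = 2.833333, running G = 2.833333
t=1: π = [0.0972, 0.2014, 0.1319, 0.2361, 0.1528, 0.1806], E[r] = 2.8125, γ^t·E[r] = 2.250000, running G = 5.083333
t=2: π = [0.0943, 0.2002, 0.1481, 0.2269, 0.1534, 0.1771], E[r] = 2.7922, γ^t·E[r] = 1.787037, running G = 6.870370
t=3: π = [0.0957, 0.2001, 0.1503, 0.2250, 0.1523, 0.1765], E[r] = 2.7932, γ^t·E[r] = 1.430099, running G = 8.300469
t=4: π = [0.0959, 0.2000, 0.1505, 0.2248, 0.1521, 0.1767], E[r] = 2.7932, γ^t·E[r] = 1.144087, running G = 9.444556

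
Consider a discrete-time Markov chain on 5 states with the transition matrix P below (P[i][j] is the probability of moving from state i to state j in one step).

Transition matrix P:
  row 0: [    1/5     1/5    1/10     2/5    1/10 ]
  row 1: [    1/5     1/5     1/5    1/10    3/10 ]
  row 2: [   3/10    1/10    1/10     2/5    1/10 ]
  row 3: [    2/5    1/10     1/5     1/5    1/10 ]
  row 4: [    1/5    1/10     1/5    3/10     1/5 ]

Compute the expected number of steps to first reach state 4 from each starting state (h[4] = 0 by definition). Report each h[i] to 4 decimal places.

h = [7.6212, 6.0698, 7.7763, 7.7634, 0.0000]

First-step conditioning: h[4] = 0; for i ≠ 4, h[i] = 1 + Σ_k P[i][k]·h[k].
  h[0] = 1 + 1/5·h[0] + 1/5·h[1] + 1/10·h[2] + 2/5·h[3]
  h[1] = 1 + 1/5·h[0] + 1/5·h[1] + 1/5·h[2] + 1/10·h[3]
  h[2] = 1 + 3/10·h[0] + 1/10·h[1] + 1/10·h[2] + 2/5·h[3]
  h[3] = 1 + 2/5·h[0] + 1/10·h[1] + 1/5·h[2] + 1/5·h[3]
Solving the 4×4 linear system over states ≠ 4 gives exactly h = [11790/1547, 9390/1547, 12030/1547, 12010/1547, 0] (h[4] = 0 is the target).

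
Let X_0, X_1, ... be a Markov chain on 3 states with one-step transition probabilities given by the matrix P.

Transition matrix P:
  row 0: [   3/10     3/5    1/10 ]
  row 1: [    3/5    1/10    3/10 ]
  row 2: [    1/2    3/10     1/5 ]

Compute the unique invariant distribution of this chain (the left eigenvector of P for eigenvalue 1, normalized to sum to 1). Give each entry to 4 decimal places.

π = [0.4468, 0.3617, 0.1915]

Balance equations π_j = Σ_i π_i·P[i][j]:
  π_0 = 3/10·π_0 + 3/5·π_1 + 1/2·π_2
  π_1 = 3/5·π_0 + 1/10·π_1 + 3/10·π_2
  normalize: π_0 + π_1 + π_2 = 1
Solving the linear system gives exactly π = [21/47, 17/47, 9/47].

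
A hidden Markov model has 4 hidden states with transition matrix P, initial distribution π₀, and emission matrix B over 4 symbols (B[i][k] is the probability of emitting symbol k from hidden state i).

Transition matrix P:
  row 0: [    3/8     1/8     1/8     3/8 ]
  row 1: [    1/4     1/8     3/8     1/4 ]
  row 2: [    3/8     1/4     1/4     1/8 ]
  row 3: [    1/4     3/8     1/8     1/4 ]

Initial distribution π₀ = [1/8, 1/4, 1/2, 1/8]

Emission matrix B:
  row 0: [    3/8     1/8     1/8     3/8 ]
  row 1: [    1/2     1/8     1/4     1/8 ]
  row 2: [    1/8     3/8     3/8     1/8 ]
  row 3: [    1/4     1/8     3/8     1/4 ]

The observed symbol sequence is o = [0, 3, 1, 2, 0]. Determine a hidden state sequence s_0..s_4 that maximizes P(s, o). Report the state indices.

t=0: δ = [4.688e-02, 1.250e-01, 6.250e-02, 3.125e-02]  (obs o_0=0)
t=1: δ = [1.172e-02, 1.953e-03, 5.859e-03, 7.812e-03]  ψ = [1, 1, 1, 1]  (obs o_1=3)
t=2: δ = [5.493e-04, 3.662e-04, 5.493e-04, 5.493e-04]  ψ = [0, 3, 0, 0]  (obs o_2=1)
t=3: δ = [2.575e-05, 5.150e-05, 5.150e-05, 7.725e-05]  ψ = [0, 3, 1, 0]  (obs o_3=2)
t=4: δ = [7.242e-06, 1.448e-05, 2.414e-06, 4.828e-06]  ψ = [2, 3, 1, 3]  (obs o_4=0)
backtrack: best end state = 1; path = [1, 0, 0, 3, 1]

path = [1, 0, 0, 3, 1]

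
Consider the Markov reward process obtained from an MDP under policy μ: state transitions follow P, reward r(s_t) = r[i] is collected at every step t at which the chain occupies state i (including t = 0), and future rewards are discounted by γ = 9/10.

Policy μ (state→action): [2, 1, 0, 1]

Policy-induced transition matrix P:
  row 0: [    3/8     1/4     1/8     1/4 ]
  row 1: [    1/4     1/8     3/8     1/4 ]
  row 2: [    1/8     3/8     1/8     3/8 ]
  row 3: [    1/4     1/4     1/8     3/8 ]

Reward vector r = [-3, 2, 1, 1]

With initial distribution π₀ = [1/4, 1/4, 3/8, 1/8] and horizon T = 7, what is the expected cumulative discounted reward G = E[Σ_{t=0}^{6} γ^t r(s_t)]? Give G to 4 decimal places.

G = 1.2419

t=0: π = [0.2500, 0.2500, 0.3750, 0.1250], E[r] = 0.2500, γ^t·E[r] = 0.250000, running G = 0.250000
t=1: π = [0.2344, 0.2656, 0.1875, 0.3125], E[r] = 0.3281, γ^t·E[r] = 0.295313, running G = 0.545313
t=2: π = [0.2559, 0.2402, 0.1914, 0.3125], E[r] = 0.2168, γ^t·E[r] = 0.175605, running G = 0.720918
t=3: π = [0.2581, 0.2439, 0.1851, 0.3130], E[r] = 0.2117, γ^t·E[r] = 0.154307, running G = 0.875225
t=4: π = [0.2591, 0.2426, 0.1860, 0.3123], E[r] = 0.2061, γ^t·E[r] = 0.135253, running G = 1.010478
t=5: π = [0.2591, 0.2429, 0.1857, 0.3123], E[r] = 0.2063, γ^t·E[r] = 0.121842, running G = 1.132320
t=6: π = [0.2592, 0.2428, 0.1857, 0.3122], E[r] = 0.2061, γ^t·E[r] = 0.109531, running G = 1.241851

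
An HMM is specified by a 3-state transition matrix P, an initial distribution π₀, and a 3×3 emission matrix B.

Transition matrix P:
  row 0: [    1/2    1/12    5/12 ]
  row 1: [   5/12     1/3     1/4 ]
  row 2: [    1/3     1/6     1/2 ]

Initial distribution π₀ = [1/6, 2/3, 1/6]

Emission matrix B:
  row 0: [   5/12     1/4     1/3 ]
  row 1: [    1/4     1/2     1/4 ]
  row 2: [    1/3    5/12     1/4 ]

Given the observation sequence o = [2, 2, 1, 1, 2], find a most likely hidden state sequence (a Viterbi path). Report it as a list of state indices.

t=0: δ = [5.556e-02, 1.667e-01, 4.167e-02]  (obs o_0=2)
t=1: δ = [2.315e-02, 1.389e-02, 1.042e-02]  ψ = [1, 1, 1]  (obs o_1=2)
t=2: δ = [2.894e-03, 2.315e-03, 4.019e-03]  ψ = [0, 1, 0]  (obs o_2=1)
t=3: δ = [3.617e-04, 3.858e-04, 8.372e-04]  ψ = [0, 1, 2]  (obs o_3=1)
t=4: δ = [9.303e-05, 3.489e-05, 1.047e-04]  ψ = [2, 2, 2]  (obs o_4=2)
backtrack: best end state = 2; path = [1, 0, 2, 2, 2]

path = [1, 0, 2, 2, 2]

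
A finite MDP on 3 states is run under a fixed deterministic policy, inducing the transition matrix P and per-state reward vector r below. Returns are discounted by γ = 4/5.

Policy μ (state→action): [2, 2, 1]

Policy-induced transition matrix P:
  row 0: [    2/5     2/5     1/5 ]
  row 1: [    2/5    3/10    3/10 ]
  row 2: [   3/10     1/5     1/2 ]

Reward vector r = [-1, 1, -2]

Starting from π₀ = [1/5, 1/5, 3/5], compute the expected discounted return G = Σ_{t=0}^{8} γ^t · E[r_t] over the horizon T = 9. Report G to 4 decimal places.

t=0: π = [0.2000, 0.2000, 0.6000], E[r] = -1.2000, γ^t·E[r] = -1.200000, running G = -1.200000
t=1: π = [0.3400, 0.2600, 0.4000], E[r] = -0.8800, γ^t·E[r] = -0.704000, running G = -1.904000
t=2: π = [0.3600, 0.2940, 0.3460], E[r] = -0.7580, γ^t·E[r] = -0.485120, running G = -2.389120
t=3: π = [0.3654, 0.3014, 0.3332], E[r] = -0.7304, γ^t·E[r] = -0.373965, running G = -2.763085
t=4: π = [0.3667, 0.3032, 0.3301], E[r] = -0.7237, γ^t·E[r] = -0.296411, running G = -3.059496
t=5: π = [0.3670, 0.3037, 0.3294], E[r] = -0.7220, γ^t·E[r] = -0.236597, running G = -3.296093
t=6: π = [0.3671, 0.3038, 0.3292], E[r] = -0.7216, γ^t·E[r] = -0.189175, running G = -3.485267
t=7: π = [0.3671, 0.3038, 0.3291], E[r] = -0.7215, γ^t·E[r] = -0.151320, running G = -3.636587
t=8: π = [0.3671, 0.3038, 0.3291], E[r] = -0.7215, γ^t·E[r] = -0.121052, running G = -3.757639

G = -3.7576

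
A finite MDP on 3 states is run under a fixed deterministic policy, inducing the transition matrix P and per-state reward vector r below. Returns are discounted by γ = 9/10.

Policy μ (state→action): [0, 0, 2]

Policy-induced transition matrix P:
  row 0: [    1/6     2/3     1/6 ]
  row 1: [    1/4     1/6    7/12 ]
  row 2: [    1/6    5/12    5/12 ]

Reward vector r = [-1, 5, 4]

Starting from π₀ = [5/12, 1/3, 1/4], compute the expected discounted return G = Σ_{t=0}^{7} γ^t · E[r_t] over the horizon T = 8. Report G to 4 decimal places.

G = 18.1844

t=0: π = [0.4167, 0.3333, 0.2500], E[r] = 2.2500, γ^t·E[r] = 2.250000, running G = 2.250000
t=1: π = [0.1944, 0.4375, 0.3681], E[r] = 3.4653, γ^t·E[r] = 3.118750, running G = 5.368750
t=2: π = [0.2031, 0.3559, 0.4410], E[r] = 3.3403, γ^t·E[r] = 2.705625, running G = 8.074375
t=3: π = [0.1963, 0.3785, 0.4252], E[r] = 3.3968, γ^t·E[r] = 2.476301, running G = 10.550676
t=4: π = [0.1982, 0.3711, 0.4307], E[r] = 3.3801, γ^t·E[r] = 2.217683, running G = 12.768359
t=5: π = [0.1976, 0.3734, 0.4290], E[r] = 3.3855, γ^t·E[r] = 1.999083, running G = 14.767442
t=6: π = [0.1978, 0.3727, 0.4295], E[r] = 3.3838, γ^t·E[r] = 1.798277, running G = 16.565719
t=7: π = [0.1977, 0.3729, 0.4293], E[r] = 3.3843, γ^t·E[r] = 1.618705, running G = 18.184424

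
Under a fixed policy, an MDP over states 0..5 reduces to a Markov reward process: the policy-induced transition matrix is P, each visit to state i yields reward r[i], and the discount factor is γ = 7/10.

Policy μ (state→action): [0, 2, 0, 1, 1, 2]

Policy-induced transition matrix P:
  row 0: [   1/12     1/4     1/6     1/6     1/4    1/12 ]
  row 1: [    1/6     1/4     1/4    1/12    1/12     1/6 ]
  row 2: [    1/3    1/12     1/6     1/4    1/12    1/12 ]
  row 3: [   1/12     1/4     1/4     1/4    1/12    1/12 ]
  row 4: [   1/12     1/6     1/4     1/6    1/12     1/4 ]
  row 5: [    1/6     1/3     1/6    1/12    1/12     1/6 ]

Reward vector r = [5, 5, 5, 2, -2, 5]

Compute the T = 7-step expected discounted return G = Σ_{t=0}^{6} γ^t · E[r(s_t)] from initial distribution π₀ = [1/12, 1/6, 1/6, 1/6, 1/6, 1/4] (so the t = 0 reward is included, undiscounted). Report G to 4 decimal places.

t=0: π = [0.0833, 0.1667, 0.1667, 0.1667, 0.1667, 0.2500], E[r] = 3.3333, γ^t·E[r] = 3.333333, running G = 3.333333
t=1: π = [0.1597, 0.2292, 0.2083, 0.1597, 0.0972, 0.1458], E[r] = 3.8403, γ^t·E[r] = 2.688194, running G = 6.021528
t=2: π = [0.1667, 0.2193, 0.2072, 0.1661, 0.1100, 0.1308], E[r] = 3.7321, γ^t·E[r] = 1.828709, running G = 7.850237
t=3: π = [0.1643, 0.2172, 0.2079, 0.1686, 0.1111, 0.1308], E[r] = 3.7164, γ^t·E[r] = 1.274737, running G = 9.124975
t=4: π = [0.1643, 0.2170, 0.2081, 0.1690, 0.1107, 0.1309], E[r] = 3.7179, γ^t·E[r] = 0.892657, running G = 10.017631
t=5: π = [0.1643, 0.2170, 0.2081, 0.1691, 0.1107, 0.1308], E[r] = 3.7176, γ^t·E[r] = 0.624823, running G = 10.642454
t=6: π = [0.1643, 0.2170, 0.2081, 0.1691, 0.1107, 0.1308], E[r] = 3.7176, γ^t·E[r] = 0.437371, running G = 11.079825

G = 11.0798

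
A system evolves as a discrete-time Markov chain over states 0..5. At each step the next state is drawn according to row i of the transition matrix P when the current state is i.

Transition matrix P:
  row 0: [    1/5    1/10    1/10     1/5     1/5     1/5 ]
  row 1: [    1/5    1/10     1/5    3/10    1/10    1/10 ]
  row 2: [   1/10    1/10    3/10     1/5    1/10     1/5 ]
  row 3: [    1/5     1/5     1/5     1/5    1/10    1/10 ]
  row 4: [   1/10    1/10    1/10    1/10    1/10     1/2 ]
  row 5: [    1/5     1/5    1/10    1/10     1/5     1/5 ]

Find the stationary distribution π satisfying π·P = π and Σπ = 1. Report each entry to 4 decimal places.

π = [0.1697, 0.1389, 0.1648, 0.1791, 0.1379, 0.2096]

Balance equations π_j = Σ_i π_i·P[i][j]:
  π_0 = 1/5·π_0 + 1/5·π_1 + 1/10·π_2 + 1/5·π_3 + 1/10·π_4 + 1/5·π_5
  π_1 = 1/10·π_0 + 1/10·π_1 + 1/10·π_2 + 1/5·π_3 + 1/10·π_4 + 1/5·π_5
  π_2 = 1/10·π_0 + 1/5·π_1 + 3/10·π_2 + 1/5·π_3 + 1/10·π_4 + 1/10·π_5
  π_3 = 1/5·π_0 + 3/10·π_1 + 1/5·π_2 + 1/5·π_3 + 1/10·π_4 + 1/10·π_5
  π_4 = 1/5·π_0 + 1/10·π_1 + 1/10·π_2 + 1/10·π_3 + 1/10·π_4 + 1/5·π_5
  normalize: π_0 + π_1 + π_2 + π_3 + π_4 + π_5 = 1
Solving the linear system gives exactly π = [443/2610, 443/3190, 43/261, 5143/28710, 4/29, 547/2610].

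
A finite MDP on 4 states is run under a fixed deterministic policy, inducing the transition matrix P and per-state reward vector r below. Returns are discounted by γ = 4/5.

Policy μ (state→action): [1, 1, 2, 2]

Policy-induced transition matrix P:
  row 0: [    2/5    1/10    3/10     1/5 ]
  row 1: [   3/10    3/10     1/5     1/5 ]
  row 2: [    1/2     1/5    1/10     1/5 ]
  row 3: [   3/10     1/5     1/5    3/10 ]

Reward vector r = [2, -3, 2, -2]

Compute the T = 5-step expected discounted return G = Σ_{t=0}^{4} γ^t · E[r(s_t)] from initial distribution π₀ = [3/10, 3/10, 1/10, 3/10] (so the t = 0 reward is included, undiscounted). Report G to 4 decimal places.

t=0: π = [0.3000, 0.3000, 0.1000, 0.3000], E[r] = -0.7000, γ^t·E[r] = -0.700000, running G = -0.700000
t=1: π = [0.3500, 0.2000, 0.2200, 0.2300], E[r] = 0.0800, γ^t·E[r] = 0.064000, running G = -0.636000
t=2: π = [0.3790, 0.1850, 0.2130, 0.2230], E[r] = 0.1830, γ^t·E[r] = 0.117120, running G = -0.518880
t=3: π = [0.3805, 0.1806, 0.2166, 0.2223], E[r] = 0.2078, γ^t·E[r] = 0.106394, running G = -0.412486
t=4: π = [0.3814, 0.1800, 0.2164, 0.2222], E[r] = 0.2110, γ^t·E[r] = 0.086438, running G = -0.326049

G = -0.3260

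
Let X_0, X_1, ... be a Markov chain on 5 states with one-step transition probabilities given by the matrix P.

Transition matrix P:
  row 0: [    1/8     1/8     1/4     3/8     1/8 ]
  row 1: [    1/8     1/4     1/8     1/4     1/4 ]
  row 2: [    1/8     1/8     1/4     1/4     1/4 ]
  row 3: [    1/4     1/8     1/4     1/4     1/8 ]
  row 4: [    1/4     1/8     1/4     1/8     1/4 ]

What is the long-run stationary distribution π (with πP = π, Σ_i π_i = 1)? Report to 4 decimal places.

π = [0.1806, 0.1429, 0.2321, 0.2480, 0.1964]

Balance equations π_j = Σ_i π_i·P[i][j]:
  π_0 = 1/8·π_0 + 1/8·π_1 + 1/8·π_2 + 1/4·π_3 + 1/4·π_4
  π_1 = 1/8·π_0 + 1/4·π_1 + 1/8·π_2 + 1/8·π_3 + 1/8·π_4
  π_2 = 1/4·π_0 + 1/8·π_1 + 1/4·π_2 + 1/4·π_3 + 1/4·π_4
  π_3 = 3/8·π_0 + 1/4·π_1 + 1/4·π_2 + 1/4·π_3 + 1/8·π_4
  normalize: π_0 + π_1 + π_2 + π_3 + π_4 = 1
Solving the linear system gives exactly π = [13/72, 1/7, 13/56, 125/504, 11/56].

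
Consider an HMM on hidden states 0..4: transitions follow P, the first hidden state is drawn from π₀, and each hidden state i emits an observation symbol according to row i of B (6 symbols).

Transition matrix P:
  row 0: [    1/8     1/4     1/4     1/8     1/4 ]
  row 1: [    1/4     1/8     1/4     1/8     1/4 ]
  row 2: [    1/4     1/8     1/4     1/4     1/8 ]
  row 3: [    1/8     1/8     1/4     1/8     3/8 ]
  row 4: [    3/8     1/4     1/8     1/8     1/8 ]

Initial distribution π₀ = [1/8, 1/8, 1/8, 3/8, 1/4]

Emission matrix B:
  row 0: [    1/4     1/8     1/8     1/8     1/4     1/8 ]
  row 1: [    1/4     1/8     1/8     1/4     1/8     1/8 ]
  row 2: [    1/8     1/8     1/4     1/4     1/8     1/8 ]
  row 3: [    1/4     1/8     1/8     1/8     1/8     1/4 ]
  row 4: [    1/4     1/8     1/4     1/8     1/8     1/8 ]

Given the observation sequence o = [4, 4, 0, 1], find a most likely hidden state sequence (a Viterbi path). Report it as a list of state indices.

path = [4, 0, 4, 0]

t=0: δ = [3.125e-02, 1.562e-02, 1.562e-02, 4.688e-02, 3.125e-02]  (obs o_0=4)
t=1: δ = [2.930e-03, 9.766e-04, 1.465e-03, 7.324e-04, 2.197e-03]  ψ = [4, 0, 3, 3, 3]  (obs o_1=4)
t=2: δ = [2.060e-04, 1.831e-04, 9.155e-05, 9.155e-05, 1.831e-04]  ψ = [4, 0, 0, 0, 0]  (obs o_2=0)
t=3: δ = [8.583e-06, 6.437e-06, 6.437e-06, 3.219e-06, 6.437e-06]  ψ = [4, 0, 0, 0, 0]  (obs o_3=1)
backtrack: best end state = 0; path = [4, 0, 4, 0]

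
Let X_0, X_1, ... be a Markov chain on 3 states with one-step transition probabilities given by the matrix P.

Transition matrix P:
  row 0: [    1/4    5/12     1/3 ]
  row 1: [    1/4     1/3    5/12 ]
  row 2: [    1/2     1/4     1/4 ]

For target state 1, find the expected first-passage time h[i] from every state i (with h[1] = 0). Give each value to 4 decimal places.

h = [2.7368, 0.0000, 3.1579]

First-step conditioning: h[1] = 0; for i ≠ 1, h[i] = 1 + Σ_k P[i][k]·h[k].
  h[0] = 1 + 1/4·h[0] + 1/3·h[2]
  h[2] = 1 + 1/2·h[0] + 1/4·h[2]
Solving the 2×2 linear system over states ≠ 1 gives exactly h = [52/19, 0, 60/19] (h[1] = 0 is the target).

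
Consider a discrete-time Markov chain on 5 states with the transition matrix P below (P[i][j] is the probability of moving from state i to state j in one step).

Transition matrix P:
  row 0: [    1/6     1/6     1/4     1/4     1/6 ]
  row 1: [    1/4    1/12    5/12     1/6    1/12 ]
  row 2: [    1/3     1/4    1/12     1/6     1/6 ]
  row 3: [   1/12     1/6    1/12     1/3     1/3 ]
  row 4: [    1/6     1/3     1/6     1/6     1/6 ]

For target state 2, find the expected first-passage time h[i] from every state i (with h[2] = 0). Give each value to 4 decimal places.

h = [4.4478, 3.6855, 0.0000, 5.2881, 4.6214]

First-step conditioning: h[2] = 0; for i ≠ 2, h[i] = 1 + Σ_k P[i][k]·h[k].
  h[0] = 1 + 1/6·h[0] + 1/6·h[1] + 1/4·h[3] + 1/6·h[4]
  h[1] = 1 + 1/4·h[0] + 1/12·h[1] + 1/6·h[3] + 1/12·h[4]
  h[3] = 1 + 1/12·h[0] + 1/6·h[1] + 1/3·h[3] + 1/3·h[4]
  h[4] = 1 + 1/6·h[0] + 1/3·h[1] + 1/6·h[3] + 1/6·h[4]
Solving the 4×4 linear system over states ≠ 2 gives exactly h = [3536/795, 586/159, 0, 4204/795, 3674/795] (h[2] = 0 is the target).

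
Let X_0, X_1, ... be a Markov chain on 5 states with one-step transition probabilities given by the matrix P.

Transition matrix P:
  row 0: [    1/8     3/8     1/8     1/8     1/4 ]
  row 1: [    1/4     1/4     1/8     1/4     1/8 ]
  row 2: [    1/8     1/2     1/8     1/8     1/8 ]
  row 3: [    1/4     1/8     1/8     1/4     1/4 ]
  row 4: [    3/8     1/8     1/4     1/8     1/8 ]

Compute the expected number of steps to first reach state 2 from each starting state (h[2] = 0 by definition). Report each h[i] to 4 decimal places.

h = [6.6979, 6.7801, 0.0000, 6.6745, 5.9355]

First-step conditioning: h[2] = 0; for i ≠ 2, h[i] = 1 + Σ_k P[i][k]·h[k].
  h[0] = 1 + 1/8·h[0] + 3/8·h[1] + 1/8·h[3] + 1/4·h[4]
  h[1] = 1 + 1/4·h[0] + 1/4·h[1] + 1/4·h[3] + 1/8·h[4]
  h[3] = 1 + 1/4·h[0] + 1/8·h[1] + 1/4·h[3] + 1/4·h[4]
  h[4] = 1 + 3/8·h[0] + 1/8·h[1] + 1/8·h[3] + 1/8·h[4]
Solving the 4×4 linear system over states ≠ 2 gives exactly h = [2284/341, 2312/341, 0, 2276/341, 184/31] (h[2] = 0 is the target).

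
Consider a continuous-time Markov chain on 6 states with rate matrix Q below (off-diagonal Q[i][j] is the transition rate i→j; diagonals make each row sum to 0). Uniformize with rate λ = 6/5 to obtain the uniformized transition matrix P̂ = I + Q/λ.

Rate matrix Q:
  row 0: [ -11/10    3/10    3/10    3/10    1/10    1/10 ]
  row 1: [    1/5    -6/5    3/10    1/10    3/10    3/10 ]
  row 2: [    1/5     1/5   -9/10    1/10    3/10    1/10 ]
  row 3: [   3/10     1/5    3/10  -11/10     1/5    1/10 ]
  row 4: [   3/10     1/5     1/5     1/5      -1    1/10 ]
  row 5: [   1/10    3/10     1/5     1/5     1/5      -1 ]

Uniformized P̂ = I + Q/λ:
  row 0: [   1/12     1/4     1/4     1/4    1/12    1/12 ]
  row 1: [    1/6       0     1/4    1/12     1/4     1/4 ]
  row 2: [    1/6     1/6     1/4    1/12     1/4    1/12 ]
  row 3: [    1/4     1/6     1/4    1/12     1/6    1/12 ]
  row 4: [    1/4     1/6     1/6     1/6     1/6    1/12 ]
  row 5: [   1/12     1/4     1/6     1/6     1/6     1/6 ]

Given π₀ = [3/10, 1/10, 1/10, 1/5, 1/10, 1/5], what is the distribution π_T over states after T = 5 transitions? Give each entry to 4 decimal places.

π = [0.1693, 0.1637, 0.2245, 0.1371, 0.1849, 0.1206]

t=0: π = [0.3000, 0.1000, 0.1000, 0.2000, 0.1000, 0.2000]
t=1: π = [0.1500, 0.1917, 0.2250, 0.1583, 0.1583, 0.1167]
t=2: π = [0.1708, 0.1569, 0.2271, 0.1313, 0.1889, 0.1250]
t=3: π = [0.1687, 0.1652, 0.2238, 0.1380, 0.1844, 0.1199]
t=4: π = [0.1695, 0.1632, 0.2246, 0.1368, 0.1850, 0.1209]
t=5: π = [0.1693, 0.1637, 0.2245, 0.1371, 0.1849, 0.1206]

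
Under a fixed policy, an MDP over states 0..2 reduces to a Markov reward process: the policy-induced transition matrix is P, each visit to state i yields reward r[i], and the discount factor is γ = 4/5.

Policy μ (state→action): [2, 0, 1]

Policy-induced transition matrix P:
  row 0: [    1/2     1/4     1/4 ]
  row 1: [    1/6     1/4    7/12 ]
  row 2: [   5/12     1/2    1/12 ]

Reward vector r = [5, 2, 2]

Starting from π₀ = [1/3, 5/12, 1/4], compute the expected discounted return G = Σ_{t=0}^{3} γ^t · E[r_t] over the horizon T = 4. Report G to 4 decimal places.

G = 8.9827

t=0: π = [0.3333, 0.4167, 0.2500], E[r] = 3.0000, γ^t·E[r] = 3.000000, running G = 3.000000
t=1: π = [0.3403, 0.3125, 0.3472], E[r] = 3.0208, γ^t·E[r] = 2.416667, running G = 5.416667
t=2: π = [0.3669, 0.3368, 0.2963], E[r] = 3.1007, γ^t·E[r] = 1.984444, running G = 7.401111
t=3: π = [0.3630, 0.3241, 0.3129], E[r] = 3.0891, γ^t·E[r] = 1.581630, running G = 8.982741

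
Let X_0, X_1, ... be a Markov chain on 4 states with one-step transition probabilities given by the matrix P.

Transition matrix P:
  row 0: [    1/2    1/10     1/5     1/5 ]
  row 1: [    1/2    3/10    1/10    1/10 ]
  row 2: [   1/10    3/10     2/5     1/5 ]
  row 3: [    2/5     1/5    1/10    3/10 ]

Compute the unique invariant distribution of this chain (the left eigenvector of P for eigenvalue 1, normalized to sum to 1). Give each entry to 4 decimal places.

Balance equations π_j = Σ_i π_i·P[i][j]:
  π_0 = 1/2·π_0 + 1/2·π_1 + 1/10·π_2 + 2/5·π_3
  π_1 = 1/10·π_0 + 3/10·π_1 + 3/10·π_2 + 1/5·π_3
  π_2 = 1/5·π_0 + 1/10·π_1 + 2/5·π_2 + 1/10·π_3
  normalize: π_0 + π_1 + π_2 + π_3 = 1
Solving the linear system gives exactly π = [2/5, 1/5, 1/5, 1/5].

π = [0.4000, 0.2000, 0.2000, 0.2000]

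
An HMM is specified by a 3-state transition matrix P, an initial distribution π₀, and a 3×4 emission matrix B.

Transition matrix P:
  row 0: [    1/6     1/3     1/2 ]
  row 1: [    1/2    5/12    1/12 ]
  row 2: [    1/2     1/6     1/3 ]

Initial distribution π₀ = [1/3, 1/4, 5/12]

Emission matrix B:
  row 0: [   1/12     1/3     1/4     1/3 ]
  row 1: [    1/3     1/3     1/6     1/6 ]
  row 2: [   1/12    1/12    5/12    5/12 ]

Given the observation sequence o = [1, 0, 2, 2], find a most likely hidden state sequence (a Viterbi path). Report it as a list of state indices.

t=0: δ = [1.111e-01, 8.333e-02, 3.472e-02]  (obs o_0=1)
t=1: δ = [3.472e-03, 1.235e-02, 4.630e-03]  ψ = [1, 0, 0]  (obs o_1=0)
t=2: δ = [1.543e-03, 8.573e-04, 7.234e-04]  ψ = [1, 1, 0]  (obs o_2=2)
t=3: δ = [1.072e-04, 8.573e-05, 3.215e-04]  ψ = [1, 0, 0]  (obs o_3=2)
backtrack: best end state = 2; path = [0, 1, 0, 2]

path = [0, 1, 0, 2]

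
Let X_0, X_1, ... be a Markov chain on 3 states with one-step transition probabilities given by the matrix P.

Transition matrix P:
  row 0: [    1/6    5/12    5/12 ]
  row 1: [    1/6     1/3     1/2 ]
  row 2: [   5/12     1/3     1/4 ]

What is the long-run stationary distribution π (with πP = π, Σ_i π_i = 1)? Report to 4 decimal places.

Balance equations π_j = Σ_i π_i·P[i][j]:
  π_0 = 1/6·π_0 + 1/6·π_1 + 5/12·π_2
  π_1 = 5/12·π_0 + 1/3·π_1 + 1/3·π_2
  normalize: π_0 + π_1 + π_2 = 1
Solving the linear system gives exactly π = [16/61, 65/183, 70/183].

π = [0.2623, 0.3552, 0.3825]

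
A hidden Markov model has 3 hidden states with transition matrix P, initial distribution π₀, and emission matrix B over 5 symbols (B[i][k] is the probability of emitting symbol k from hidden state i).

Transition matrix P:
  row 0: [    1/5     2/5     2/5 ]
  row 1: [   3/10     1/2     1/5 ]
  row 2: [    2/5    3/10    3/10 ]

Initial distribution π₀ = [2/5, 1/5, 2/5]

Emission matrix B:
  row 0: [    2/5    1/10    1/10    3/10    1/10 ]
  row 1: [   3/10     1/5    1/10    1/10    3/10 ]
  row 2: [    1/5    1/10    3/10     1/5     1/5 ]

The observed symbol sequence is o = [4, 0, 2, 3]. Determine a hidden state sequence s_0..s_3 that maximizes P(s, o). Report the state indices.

path = [2, 0, 2, 0]

t=0: δ = [4.000e-02, 6.000e-02, 8.000e-02]  (obs o_0=4)
t=1: δ = [1.280e-02, 9.000e-03, 4.800e-03]  ψ = [2, 1, 2]  (obs o_1=0)
t=2: δ = [2.700e-04, 5.120e-04, 1.536e-03]  ψ = [1, 0, 0]  (obs o_2=2)
t=3: δ = [1.843e-04, 4.608e-05, 9.216e-05]  ψ = [2, 2, 2]  (obs o_3=3)
backtrack: best end state = 0; path = [2, 0, 2, 0]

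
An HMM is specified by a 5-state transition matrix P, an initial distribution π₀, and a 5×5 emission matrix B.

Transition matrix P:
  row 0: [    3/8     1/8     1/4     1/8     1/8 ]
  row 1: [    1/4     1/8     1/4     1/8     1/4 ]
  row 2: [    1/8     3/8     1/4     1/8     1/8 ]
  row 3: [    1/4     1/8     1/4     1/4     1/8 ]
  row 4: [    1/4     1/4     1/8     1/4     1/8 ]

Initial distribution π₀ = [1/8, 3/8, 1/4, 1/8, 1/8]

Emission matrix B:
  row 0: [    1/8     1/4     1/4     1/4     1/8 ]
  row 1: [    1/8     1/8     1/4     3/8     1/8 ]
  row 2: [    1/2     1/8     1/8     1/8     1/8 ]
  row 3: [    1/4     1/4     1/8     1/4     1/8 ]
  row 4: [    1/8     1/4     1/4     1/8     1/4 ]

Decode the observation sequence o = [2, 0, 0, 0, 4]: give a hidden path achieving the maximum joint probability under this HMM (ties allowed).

path = [1, 2, 2, 2, 1]

t=0: δ = [3.125e-02, 9.375e-02, 3.125e-02, 1.562e-02, 3.125e-02]  (obs o_0=2)
t=1: δ = [2.930e-03, 1.465e-03, 1.172e-02, 2.930e-03, 2.930e-03]  ψ = [1, 1, 1, 1, 1]  (obs o_1=0)
t=2: δ = [1.831e-04, 5.493e-04, 1.465e-03, 3.662e-04, 1.831e-04]  ψ = [2, 2, 2, 2, 2]  (obs o_2=0)
t=3: δ = [2.289e-05, 6.866e-05, 1.831e-04, 4.578e-05, 2.289e-05]  ψ = [2, 2, 2, 2, 2]  (obs o_3=0)
t=4: δ = [2.861e-06, 8.583e-06, 5.722e-06, 2.861e-06, 5.722e-06]  ψ = [2, 2, 2, 2, 2]  (obs o_4=4)
backtrack: best end state = 1; path = [1, 2, 2, 2, 1]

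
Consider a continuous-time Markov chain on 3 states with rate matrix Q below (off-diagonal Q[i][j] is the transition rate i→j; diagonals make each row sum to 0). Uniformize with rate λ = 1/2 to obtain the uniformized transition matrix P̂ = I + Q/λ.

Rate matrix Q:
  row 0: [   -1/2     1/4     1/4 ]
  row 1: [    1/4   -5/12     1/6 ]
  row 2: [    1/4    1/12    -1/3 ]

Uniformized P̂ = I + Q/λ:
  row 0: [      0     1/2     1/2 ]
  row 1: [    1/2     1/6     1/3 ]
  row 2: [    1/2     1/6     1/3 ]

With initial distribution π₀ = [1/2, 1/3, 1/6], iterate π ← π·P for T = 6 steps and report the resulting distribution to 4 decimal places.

π = [0.3359, 0.2760, 0.3880]

t=0: π = [0.5000, 0.3333, 0.1667]
t=1: π = [0.2500, 0.3333, 0.4167]
t=2: π = [0.3750, 0.2500, 0.3750]
t=3: π = [0.3125, 0.2917, 0.3958]
t=4: π = [0.3438, 0.2708, 0.3854]
t=5: π = [0.3281, 0.2813, 0.3906]
t=6: π = [0.3359, 0.2760, 0.3880]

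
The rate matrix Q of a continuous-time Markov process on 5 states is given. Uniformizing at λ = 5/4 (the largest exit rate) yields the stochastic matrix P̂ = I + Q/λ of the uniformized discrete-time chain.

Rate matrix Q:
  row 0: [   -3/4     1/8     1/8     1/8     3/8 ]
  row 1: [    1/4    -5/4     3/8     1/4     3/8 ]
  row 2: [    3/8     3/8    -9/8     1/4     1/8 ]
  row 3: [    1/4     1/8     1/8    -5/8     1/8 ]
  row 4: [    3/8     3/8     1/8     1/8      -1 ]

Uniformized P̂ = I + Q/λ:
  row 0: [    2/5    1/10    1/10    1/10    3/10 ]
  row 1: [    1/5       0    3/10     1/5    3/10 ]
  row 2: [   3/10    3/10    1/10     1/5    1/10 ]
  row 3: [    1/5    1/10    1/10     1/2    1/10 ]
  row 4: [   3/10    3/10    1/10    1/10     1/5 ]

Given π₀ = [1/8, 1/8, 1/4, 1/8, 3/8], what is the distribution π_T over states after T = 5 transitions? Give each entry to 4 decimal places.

t=0: π = [0.1250, 0.1250, 0.2500, 0.1250, 0.3750]
t=1: π = [0.2875, 0.2125, 0.1250, 0.1875, 0.1875]
t=2: π = [0.2888, 0.1413, 0.1425, 0.2088, 0.2188]
t=3: π = [0.2939, 0.1581, 0.1283, 0.2119, 0.2079]
t=4: π = [0.2924, 0.1514, 0.1316, 0.2134, 0.2112]
t=5: π = [0.2928, 0.1534, 0.1303, 0.2137, 0.2099]

π = [0.2928, 0.1534, 0.1303, 0.2137, 0.2099]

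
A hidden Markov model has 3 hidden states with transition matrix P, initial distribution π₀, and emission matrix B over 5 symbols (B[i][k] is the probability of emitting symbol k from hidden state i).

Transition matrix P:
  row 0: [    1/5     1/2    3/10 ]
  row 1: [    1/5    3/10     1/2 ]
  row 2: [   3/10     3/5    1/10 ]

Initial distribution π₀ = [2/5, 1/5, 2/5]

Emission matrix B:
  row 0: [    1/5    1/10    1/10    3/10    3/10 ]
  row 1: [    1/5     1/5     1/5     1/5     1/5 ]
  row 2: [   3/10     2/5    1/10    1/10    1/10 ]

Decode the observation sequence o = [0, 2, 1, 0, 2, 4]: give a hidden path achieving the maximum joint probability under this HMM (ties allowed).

path = [2, 1, 2, 1, 2, 1]

t=0: δ = [8.000e-02, 4.000e-02, 1.200e-01]  (obs o_0=0)
t=1: δ = [3.600e-03, 1.440e-02, 2.400e-03]  ψ = [2, 2, 0]  (obs o_1=2)
t=2: δ = [2.880e-04, 8.640e-04, 2.880e-03]  ψ = [1, 1, 1]  (obs o_2=1)
t=3: δ = [1.728e-04, 3.456e-04, 1.296e-04]  ψ = [2, 2, 1]  (obs o_3=0)
t=4: δ = [6.912e-06, 2.074e-05, 1.728e-05]  ψ = [1, 1, 1]  (obs o_4=2)
t=5: δ = [1.555e-06, 2.074e-06, 1.037e-06]  ψ = [2, 2, 1]  (obs o_5=4)
backtrack: best end state = 1; path = [2, 1, 2, 1, 2, 1]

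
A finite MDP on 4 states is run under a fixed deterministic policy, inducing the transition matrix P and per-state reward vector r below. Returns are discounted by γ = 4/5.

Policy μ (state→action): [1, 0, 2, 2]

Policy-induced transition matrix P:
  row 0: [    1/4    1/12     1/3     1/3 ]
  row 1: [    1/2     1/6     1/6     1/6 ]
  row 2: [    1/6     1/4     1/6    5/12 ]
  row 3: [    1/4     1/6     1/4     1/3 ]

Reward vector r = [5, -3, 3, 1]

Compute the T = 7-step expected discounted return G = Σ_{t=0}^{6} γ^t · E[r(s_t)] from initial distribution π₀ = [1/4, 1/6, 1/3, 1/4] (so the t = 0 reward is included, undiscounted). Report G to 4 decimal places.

G = 7.5658

t=0: π = [0.2500, 0.1667, 0.3333, 0.2500], E[r] = 2.0000, γ^t·E[r] = 2.000000, running G = 2.000000
t=1: π = [0.2639, 0.1736, 0.2292, 0.3333], E[r] = 1.8194, γ^t·E[r] = 1.455556, running G = 3.455556
t=2: π = [0.2743, 0.1638, 0.2384, 0.3235], E[r] = 1.9190, γ^t·E[r] = 1.228148, running G = 4.683704
t=3: π = [0.2711, 0.1637, 0.2393, 0.3259], E[r] = 1.9083, γ^t·E[r] = 0.977037, running G = 5.660741
t=4: π = [0.2710, 0.1640, 0.2390, 0.3260], E[r] = 1.9058, γ^t·E[r] = 0.780622, running G = 6.441363
t=5: π = [0.2711, 0.1640, 0.2390, 0.3259], E[r] = 1.9063, γ^t·E[r] = 0.624668, running G = 7.066031
t=6: π = [0.2711, 0.1640, 0.2390, 0.3259], E[r] = 1.9064, γ^t·E[r] = 0.499747, running G = 7.565778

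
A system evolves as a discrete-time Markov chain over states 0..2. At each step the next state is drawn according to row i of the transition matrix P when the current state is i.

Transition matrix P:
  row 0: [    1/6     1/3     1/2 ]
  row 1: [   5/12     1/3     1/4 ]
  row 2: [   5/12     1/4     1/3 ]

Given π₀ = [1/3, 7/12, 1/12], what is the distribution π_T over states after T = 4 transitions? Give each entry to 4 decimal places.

t=0: π = [0.3333, 0.5833, 0.0833]
t=1: π = [0.3333, 0.3264, 0.3403]
t=2: π = [0.3333, 0.3050, 0.3617]
t=3: π = [0.3333, 0.3032, 0.3635]
t=4: π = [0.3333, 0.3030, 0.3636]

π = [0.3333, 0.3030, 0.3636]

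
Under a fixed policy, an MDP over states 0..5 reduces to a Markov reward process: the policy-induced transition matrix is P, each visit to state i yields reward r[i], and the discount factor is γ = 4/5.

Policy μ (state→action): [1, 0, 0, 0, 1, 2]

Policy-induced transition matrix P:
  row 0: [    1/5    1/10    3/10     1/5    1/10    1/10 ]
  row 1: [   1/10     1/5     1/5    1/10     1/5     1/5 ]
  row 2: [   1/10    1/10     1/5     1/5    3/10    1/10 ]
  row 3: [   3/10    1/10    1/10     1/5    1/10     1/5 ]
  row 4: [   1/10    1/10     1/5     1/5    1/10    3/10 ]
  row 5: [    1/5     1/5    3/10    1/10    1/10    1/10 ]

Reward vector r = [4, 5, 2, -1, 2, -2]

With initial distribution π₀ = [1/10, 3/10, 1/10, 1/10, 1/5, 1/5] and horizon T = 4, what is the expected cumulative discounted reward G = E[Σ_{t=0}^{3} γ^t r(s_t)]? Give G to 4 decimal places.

G = 5.0765

t=0: π = [0.1000, 0.3000, 0.1000, 0.1000, 0.2000, 0.2000], E[r] = 2.0000, γ^t·E[r] = 2.000000, running G = 2.000000
t=1: π = [0.1500, 0.1500, 0.2200, 0.1500, 0.1500, 0.1800], E[r] = 1.5800, γ^t·E[r] = 1.264000, running G = 3.264000
t=2: π = [0.1630, 0.1330, 0.2180, 0.1670, 0.1590, 0.1600], E[r] = 1.5840, γ^t·E[r] = 1.013760, running G = 4.277760
t=3: π = [0.1657, 0.1293, 0.2156, 0.1707, 0.1569, 0.1618], E[r] = 1.5600, γ^t·E[r] = 0.798720, running G = 5.076480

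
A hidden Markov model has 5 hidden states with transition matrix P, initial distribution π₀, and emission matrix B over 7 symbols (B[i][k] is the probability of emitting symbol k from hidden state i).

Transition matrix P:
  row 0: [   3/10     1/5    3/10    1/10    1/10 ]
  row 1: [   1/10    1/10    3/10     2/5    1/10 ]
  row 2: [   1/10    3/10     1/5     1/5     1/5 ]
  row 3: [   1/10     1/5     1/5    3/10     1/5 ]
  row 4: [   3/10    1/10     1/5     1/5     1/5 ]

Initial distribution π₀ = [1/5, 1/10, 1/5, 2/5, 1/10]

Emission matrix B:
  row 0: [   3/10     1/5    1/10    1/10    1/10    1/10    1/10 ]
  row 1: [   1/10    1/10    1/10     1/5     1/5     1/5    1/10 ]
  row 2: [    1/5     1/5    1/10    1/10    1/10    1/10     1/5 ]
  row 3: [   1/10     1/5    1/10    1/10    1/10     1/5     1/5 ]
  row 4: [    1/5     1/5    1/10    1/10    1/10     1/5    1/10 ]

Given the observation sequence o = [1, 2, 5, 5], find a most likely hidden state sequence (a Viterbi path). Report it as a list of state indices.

t=0: δ = [4.000e-02, 1.000e-02, 4.000e-02, 8.000e-02, 2.000e-02]  (obs o_0=1)
t=1: δ = [1.200e-03, 1.600e-03, 1.600e-03, 2.400e-03, 1.600e-03]  ψ = [0, 3, 3, 3, 3]  (obs o_1=2)
t=2: δ = [4.800e-05, 9.600e-05, 4.800e-05, 1.440e-04, 9.600e-05]  ψ = [4, 2, 1, 3, 3]  (obs o_2=5)
t=3: δ = [2.880e-06, 5.760e-06, 2.880e-06, 8.640e-06, 5.760e-06]  ψ = [4, 3, 1, 3, 3]  (obs o_3=5)
backtrack: best end state = 3; path = [3, 3, 3, 3]

path = [3, 3, 3, 3]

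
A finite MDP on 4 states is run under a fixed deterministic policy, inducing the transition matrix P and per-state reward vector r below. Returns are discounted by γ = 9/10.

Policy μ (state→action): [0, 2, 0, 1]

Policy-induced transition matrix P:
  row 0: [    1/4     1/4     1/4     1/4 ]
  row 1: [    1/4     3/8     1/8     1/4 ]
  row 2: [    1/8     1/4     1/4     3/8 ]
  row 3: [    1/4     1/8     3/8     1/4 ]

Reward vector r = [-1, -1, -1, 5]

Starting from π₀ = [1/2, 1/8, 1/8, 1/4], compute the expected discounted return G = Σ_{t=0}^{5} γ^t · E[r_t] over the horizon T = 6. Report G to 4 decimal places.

t=0: π = [0.5000, 0.1250, 0.1250, 0.2500], E[r] = 0.5000, γ^t·E[r] = 0.500000, running G = 0.500000
t=1: π = [0.2344, 0.2344, 0.2656, 0.2656], E[r] = 0.5938, γ^t·E[r] = 0.534375, running G = 1.034375
t=2: π = [0.2168, 0.2461, 0.2539, 0.2832], E[r] = 0.6992, γ^t·E[r] = 0.566367, running G = 1.600742
t=3: π = [0.2183, 0.2454, 0.2546, 0.2817], E[r] = 0.6904, γ^t·E[r] = 0.503323, running G = 2.104065
t=4: π = [0.2182, 0.2455, 0.2545, 0.2818], E[r] = 0.6910, γ^t·E[r] = 0.453351, running G = 2.557417
t=5: π = [0.2182, 0.2455, 0.2545, 0.2818], E[r] = 0.6909, γ^t·E[r] = 0.407976, running G = 2.965392

G = 2.9654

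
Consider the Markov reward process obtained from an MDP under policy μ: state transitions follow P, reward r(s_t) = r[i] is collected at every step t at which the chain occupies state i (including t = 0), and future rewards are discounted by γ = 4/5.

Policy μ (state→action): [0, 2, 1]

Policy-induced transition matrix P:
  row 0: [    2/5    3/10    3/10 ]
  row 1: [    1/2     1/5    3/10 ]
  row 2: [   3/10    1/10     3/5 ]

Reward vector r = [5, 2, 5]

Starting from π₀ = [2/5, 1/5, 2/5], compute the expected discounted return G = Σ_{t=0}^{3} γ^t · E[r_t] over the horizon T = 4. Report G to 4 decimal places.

t=0: π = [0.4000, 0.2000, 0.4000], E[r] = 4.4000, γ^t·E[r] = 4.400000, running G = 4.400000
t=1: π = [0.3800, 0.2000, 0.4200], E[r] = 4.4000, γ^t·E[r] = 3.520000, running G = 7.920000
t=2: π = [0.3780, 0.1960, 0.4260], E[r] = 4.4120, γ^t·E[r] = 2.823680, running G = 10.743680
t=3: π = [0.3770, 0.1952, 0.4278], E[r] = 4.4144, γ^t·E[r] = 2.260173, running G = 13.003853

G = 13.0039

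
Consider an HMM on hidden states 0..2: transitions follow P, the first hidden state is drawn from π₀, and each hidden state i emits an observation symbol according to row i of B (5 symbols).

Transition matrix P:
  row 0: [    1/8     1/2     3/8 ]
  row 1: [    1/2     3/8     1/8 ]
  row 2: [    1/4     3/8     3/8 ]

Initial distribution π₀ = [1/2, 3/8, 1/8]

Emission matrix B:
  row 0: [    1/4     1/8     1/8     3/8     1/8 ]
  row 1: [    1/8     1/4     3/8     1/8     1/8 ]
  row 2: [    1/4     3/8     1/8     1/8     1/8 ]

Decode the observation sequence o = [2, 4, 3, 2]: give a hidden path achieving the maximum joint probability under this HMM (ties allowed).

path = [1, 1, 0, 1]

t=0: δ = [6.250e-02, 1.406e-01, 1.562e-02]  (obs o_0=2)
t=1: δ = [8.789e-03, 6.592e-03, 2.930e-03]  ψ = [1, 1, 0]  (obs o_1=4)
t=2: δ = [1.236e-03, 5.493e-04, 4.120e-04]  ψ = [1, 0, 0]  (obs o_2=3)
t=3: δ = [3.433e-05, 2.317e-04, 5.794e-05]  ψ = [1, 0, 0]  (obs o_3=2)
backtrack: best end state = 1; path = [1, 1, 0, 1]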